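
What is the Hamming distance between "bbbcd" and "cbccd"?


Comparing "bbbcd" and "cbccd" position by position:
  Position 0: 'b' vs 'c' => differ
  Position 1: 'b' vs 'b' => same
  Position 2: 'b' vs 'c' => differ
  Position 3: 'c' vs 'c' => same
  Position 4: 'd' vs 'd' => same
Total differences (Hamming distance): 2

2


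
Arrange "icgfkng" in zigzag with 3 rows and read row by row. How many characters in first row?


Zigzag "icgfkng" into 3 rows:
Placing characters:
  'i' => row 0
  'c' => row 1
  'g' => row 2
  'f' => row 1
  'k' => row 0
  'n' => row 1
  'g' => row 2
Rows:
  Row 0: "ik"
  Row 1: "cfn"
  Row 2: "gg"
First row length: 2

2


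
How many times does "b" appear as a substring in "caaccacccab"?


Searching for "b" in "caaccacccab"
Scanning each position:
  Position 0: "c" => no
  Position 1: "a" => no
  Position 2: "a" => no
  Position 3: "c" => no
  Position 4: "c" => no
  Position 5: "a" => no
  Position 6: "c" => no
  Position 7: "c" => no
  Position 8: "c" => no
  Position 9: "a" => no
  Position 10: "b" => MATCH
Total occurrences: 1

1


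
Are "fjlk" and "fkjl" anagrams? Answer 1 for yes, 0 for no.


Strings: "fjlk", "fkjl"
Sorted first:  fjkl
Sorted second: fjkl
Sorted forms match => anagrams

1


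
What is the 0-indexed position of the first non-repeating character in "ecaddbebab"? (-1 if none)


Input: ecaddbebab
Character frequencies:
  'a': 2
  'b': 3
  'c': 1
  'd': 2
  'e': 2
Scanning left to right for freq == 1:
  Position 0 ('e'): freq=2, skip
  Position 1 ('c'): unique! => answer = 1

1


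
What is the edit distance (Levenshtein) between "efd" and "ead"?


Computing edit distance: "efd" -> "ead"
DP table:
           e    a    d
      0    1    2    3
  e   1    0    1    2
  f   2    1    1    2
  d   3    2    2    1
Edit distance = dp[3][3] = 1

1


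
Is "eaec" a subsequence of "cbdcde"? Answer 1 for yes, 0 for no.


Check if "eaec" is a subsequence of "cbdcde"
Greedy scan:
  Position 0 ('c'): no match needed
  Position 1 ('b'): no match needed
  Position 2 ('d'): no match needed
  Position 3 ('c'): no match needed
  Position 4 ('d'): no match needed
  Position 5 ('e'): matches sub[0] = 'e'
Only matched 1/4 characters => not a subsequence

0


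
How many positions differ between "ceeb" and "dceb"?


Comparing "ceeb" and "dceb" position by position:
  Position 0: 'c' vs 'd' => DIFFER
  Position 1: 'e' vs 'c' => DIFFER
  Position 2: 'e' vs 'e' => same
  Position 3: 'b' vs 'b' => same
Positions that differ: 2

2


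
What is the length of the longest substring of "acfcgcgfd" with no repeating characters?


Input: "acfcgcgfd"
Sliding window (track last position of each char):
  Position 0 ('a'): window [0,0] length 1 -- new best
  Position 1 ('c'): window [0,1] length 2 -- new best
  Position 2 ('f'): window [0,2] length 3 -- new best
  Position 3 ('c'): repeat (last at 1), move window start to 2
  Position 3 ('c'): window [2,3] length 2
  Position 4 ('g'): window [2,4] length 3
  Position 5 ('c'): repeat (last at 3), move window start to 4
  Position 5 ('c'): window [4,5] length 2
  Position 6 ('g'): repeat (last at 4), move window start to 5
  Position 6 ('g'): window [5,6] length 2
  Position 7 ('f'): window [5,7] length 3
  Position 8 ('d'): window [5,8] length 4 -- new best
Longest substring with no repeats: "cgfd" with length 4

4


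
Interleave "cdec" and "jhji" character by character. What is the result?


Interleaving "cdec" and "jhji":
  Position 0: 'c' from first, 'j' from second => "cj"
  Position 1: 'd' from first, 'h' from second => "dh"
  Position 2: 'e' from first, 'j' from second => "ej"
  Position 3: 'c' from first, 'i' from second => "ci"
Result: cjdhejci

cjdhejci


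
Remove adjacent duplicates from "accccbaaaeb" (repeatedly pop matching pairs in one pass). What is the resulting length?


Input: accccbaaaeb
Stack-based adjacent duplicate removal:
  Read 'a': push. Stack: a
  Read 'c': push. Stack: ac
  Read 'c': matches stack top 'c' => pop. Stack: a
  Read 'c': push. Stack: ac
  Read 'c': matches stack top 'c' => pop. Stack: a
  Read 'b': push. Stack: ab
  Read 'a': push. Stack: aba
  Read 'a': matches stack top 'a' => pop. Stack: ab
  Read 'a': push. Stack: aba
  Read 'e': push. Stack: abae
  Read 'b': push. Stack: abaeb
Final stack: "abaeb" (length 5)

5


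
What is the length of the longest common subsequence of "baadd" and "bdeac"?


LCS of "baadd" and "bdeac"
DP table:
           b    d    e    a    c
      0    0    0    0    0    0
  b   0    1    1    1    1    1
  a   0    1    1    1    2    2
  a   0    1    1    1    2    2
  d   0    1    2    2    2    2
  d   0    1    2    2    2    2
LCS length = dp[5][5] = 2

2


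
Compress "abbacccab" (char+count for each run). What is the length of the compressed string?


Input: abbacccab
Runs:
  'a' x 1 => "a1"
  'b' x 2 => "b2"
  'a' x 1 => "a1"
  'c' x 3 => "c3"
  'a' x 1 => "a1"
  'b' x 1 => "b1"
Compressed: "a1b2a1c3a1b1"
Compressed length: 12

12


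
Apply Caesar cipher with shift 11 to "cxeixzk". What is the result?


Caesar cipher: shift "cxeixzk" by 11
  'c' (pos 2) + 11 = pos 13 = 'n'
  'x' (pos 23) + 11 = pos 8 = 'i'
  'e' (pos 4) + 11 = pos 15 = 'p'
  'i' (pos 8) + 11 = pos 19 = 't'
  'x' (pos 23) + 11 = pos 8 = 'i'
  'z' (pos 25) + 11 = pos 10 = 'k'
  'k' (pos 10) + 11 = pos 21 = 'v'
Result: niptikv

niptikv


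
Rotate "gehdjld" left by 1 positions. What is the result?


Input: "gehdjld", rotate left by 1
First 1 characters: "g"
Remaining characters: "ehdjld"
Concatenate remaining + first: "ehdjld" + "g" = "ehdjldg"

ehdjldg


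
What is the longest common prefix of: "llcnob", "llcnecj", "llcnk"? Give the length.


Words: llcnob, llcnecj, llcnk
  Position 0: all 'l' => match
  Position 1: all 'l' => match
  Position 2: all 'c' => match
  Position 3: all 'n' => match
  Position 4: ('o', 'e', 'k') => mismatch, stop
LCP = "llcn" (length 4)

4


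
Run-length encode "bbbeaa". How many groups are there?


Input: bbbeaa
Scanning for consecutive runs:
  Group 1: 'b' x 3 (positions 0-2)
  Group 2: 'e' x 1 (positions 3-3)
  Group 3: 'a' x 2 (positions 4-5)
Total groups: 3

3


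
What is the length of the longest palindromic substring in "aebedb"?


Input: "aebedb"
Checking substrings for palindromes:
  [1:4] "ebe" (len 3) => palindrome
Longest palindromic substring: "ebe" with length 3

3


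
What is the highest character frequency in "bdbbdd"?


Input: bdbbdd
Character counts:
  'b': 3
  'd': 3
Maximum frequency: 3

3


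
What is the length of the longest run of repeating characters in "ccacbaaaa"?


Input: "ccacbaaaa"
Scanning for longest run:
  Position 1 ('c'): continues run of 'c', length=2
  Position 2 ('a'): new char, reset run to 1
  Position 3 ('c'): new char, reset run to 1
  Position 4 ('b'): new char, reset run to 1
  Position 5 ('a'): new char, reset run to 1
  Position 6 ('a'): continues run of 'a', length=2
  Position 7 ('a'): continues run of 'a', length=3
  Position 8 ('a'): continues run of 'a', length=4
Longest run: 'a' with length 4

4


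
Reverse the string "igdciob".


Input: igdciob
Reading characters right to left:
  Position 6: 'b'
  Position 5: 'o'
  Position 4: 'i'
  Position 3: 'c'
  Position 2: 'd'
  Position 1: 'g'
  Position 0: 'i'
Reversed: boicdgi

boicdgi


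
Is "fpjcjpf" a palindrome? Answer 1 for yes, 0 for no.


Input: fpjcjpf
Reversed: fpjcjpf
  Compare pos 0 ('f') with pos 6 ('f'): match
  Compare pos 1 ('p') with pos 5 ('p'): match
  Compare pos 2 ('j') with pos 4 ('j'): match
Result: palindrome

1


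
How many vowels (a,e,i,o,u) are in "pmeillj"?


Input: pmeillj
Checking each character:
  'p' at position 0: consonant
  'm' at position 1: consonant
  'e' at position 2: vowel (running total: 1)
  'i' at position 3: vowel (running total: 2)
  'l' at position 4: consonant
  'l' at position 5: consonant
  'j' at position 6: consonant
Total vowels: 2

2


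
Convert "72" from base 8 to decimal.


Input: "72" in base 8
Positional expansion:
  Digit '7' (value 7) x 8^1 = 56
  Digit '2' (value 2) x 8^0 = 2
Sum = 58

58


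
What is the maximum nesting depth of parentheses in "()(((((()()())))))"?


Input: "()(((((()()())))))"
Tracking depth:
  Position 0 '(': depth becomes 1
  Position 1 ')': depth becomes 0
  Position 2 '(': depth becomes 1
  Position 3 '(': depth becomes 2
  Position 4 '(': depth becomes 3
  Position 5 '(': depth becomes 4
  Position 6 '(': depth becomes 5
  Position 7 '(': depth becomes 6
  Position 8 ')': depth becomes 5
  Position 9 '(': depth becomes 6
  Position 10 ')': depth becomes 5
  Position 11 '(': depth becomes 6
  Position 12 ')': depth becomes 5
  Position 13 ')': depth becomes 4
  Position 14 ')': depth becomes 3
  Position 15 ')': depth becomes 2
  Position 16 ')': depth becomes 1
  Position 17 ')': depth becomes 0
Maximum depth reached: 6

6


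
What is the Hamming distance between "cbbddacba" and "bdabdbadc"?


Comparing "cbbddacba" and "bdabdbadc" position by position:
  Position 0: 'c' vs 'b' => differ
  Position 1: 'b' vs 'd' => differ
  Position 2: 'b' vs 'a' => differ
  Position 3: 'd' vs 'b' => differ
  Position 4: 'd' vs 'd' => same
  Position 5: 'a' vs 'b' => differ
  Position 6: 'c' vs 'a' => differ
  Position 7: 'b' vs 'd' => differ
  Position 8: 'a' vs 'c' => differ
Total differences (Hamming distance): 8

8


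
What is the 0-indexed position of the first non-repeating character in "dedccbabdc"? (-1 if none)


Input: dedccbabdc
Character frequencies:
  'a': 1
  'b': 2
  'c': 3
  'd': 3
  'e': 1
Scanning left to right for freq == 1:
  Position 0 ('d'): freq=3, skip
  Position 1 ('e'): unique! => answer = 1

1


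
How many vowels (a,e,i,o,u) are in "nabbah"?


Input: nabbah
Checking each character:
  'n' at position 0: consonant
  'a' at position 1: vowel (running total: 1)
  'b' at position 2: consonant
  'b' at position 3: consonant
  'a' at position 4: vowel (running total: 2)
  'h' at position 5: consonant
Total vowels: 2

2


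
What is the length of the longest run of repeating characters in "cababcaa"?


Input: "cababcaa"
Scanning for longest run:
  Position 1 ('a'): new char, reset run to 1
  Position 2 ('b'): new char, reset run to 1
  Position 3 ('a'): new char, reset run to 1
  Position 4 ('b'): new char, reset run to 1
  Position 5 ('c'): new char, reset run to 1
  Position 6 ('a'): new char, reset run to 1
  Position 7 ('a'): continues run of 'a', length=2
Longest run: 'a' with length 2

2


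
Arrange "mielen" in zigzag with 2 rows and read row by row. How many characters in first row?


Zigzag "mielen" into 2 rows:
Placing characters:
  'm' => row 0
  'i' => row 1
  'e' => row 0
  'l' => row 1
  'e' => row 0
  'n' => row 1
Rows:
  Row 0: "mee"
  Row 1: "iln"
First row length: 3

3


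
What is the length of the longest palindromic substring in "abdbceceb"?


Input: "abdbceceb"
Checking substrings for palindromes:
  [1:4] "bdb" (len 3) => palindrome
  [4:7] "cec" (len 3) => palindrome
  [5:8] "ece" (len 3) => palindrome
Longest palindromic substring: "bdb" with length 3

3


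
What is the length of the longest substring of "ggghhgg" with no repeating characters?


Input: "ggghhgg"
Sliding window (track last position of each char):
  Position 0 ('g'): window [0,0] length 1 -- new best
  Position 1 ('g'): repeat (last at 0), move window start to 1
  Position 1 ('g'): window [1,1] length 1
  Position 2 ('g'): repeat (last at 1), move window start to 2
  Position 2 ('g'): window [2,2] length 1
  Position 3 ('h'): window [2,3] length 2 -- new best
  Position 4 ('h'): repeat (last at 3), move window start to 4
  Position 4 ('h'): window [4,4] length 1
  Position 5 ('g'): window [4,5] length 2
  Position 6 ('g'): repeat (last at 5), move window start to 6
  Position 6 ('g'): window [6,6] length 1
Longest substring with no repeats: "gh" with length 2

2


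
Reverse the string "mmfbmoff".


Input: mmfbmoff
Reading characters right to left:
  Position 7: 'f'
  Position 6: 'f'
  Position 5: 'o'
  Position 4: 'm'
  Position 3: 'b'
  Position 2: 'f'
  Position 1: 'm'
  Position 0: 'm'
Reversed: ffombfmm

ffombfmm


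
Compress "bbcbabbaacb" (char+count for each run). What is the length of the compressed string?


Input: bbcbabbaacb
Runs:
  'b' x 2 => "b2"
  'c' x 1 => "c1"
  'b' x 1 => "b1"
  'a' x 1 => "a1"
  'b' x 2 => "b2"
  'a' x 2 => "a2"
  'c' x 1 => "c1"
  'b' x 1 => "b1"
Compressed: "b2c1b1a1b2a2c1b1"
Compressed length: 16

16


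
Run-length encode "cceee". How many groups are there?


Input: cceee
Scanning for consecutive runs:
  Group 1: 'c' x 2 (positions 0-1)
  Group 2: 'e' x 3 (positions 2-4)
Total groups: 2

2


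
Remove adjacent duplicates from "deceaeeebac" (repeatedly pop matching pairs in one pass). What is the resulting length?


Input: deceaeeebac
Stack-based adjacent duplicate removal:
  Read 'd': push. Stack: d
  Read 'e': push. Stack: de
  Read 'c': push. Stack: dec
  Read 'e': push. Stack: dece
  Read 'a': push. Stack: decea
  Read 'e': push. Stack: deceae
  Read 'e': matches stack top 'e' => pop. Stack: decea
  Read 'e': push. Stack: deceae
  Read 'b': push. Stack: deceaeb
  Read 'a': push. Stack: deceaeba
  Read 'c': push. Stack: deceaebac
Final stack: "deceaebac" (length 9)

9


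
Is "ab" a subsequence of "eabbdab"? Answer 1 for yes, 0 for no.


Check if "ab" is a subsequence of "eabbdab"
Greedy scan:
  Position 0 ('e'): no match needed
  Position 1 ('a'): matches sub[0] = 'a'
  Position 2 ('b'): matches sub[1] = 'b'
  Position 3 ('b'): no match needed
  Position 4 ('d'): no match needed
  Position 5 ('a'): no match needed
  Position 6 ('b'): no match needed
All 2 characters matched => is a subsequence

1


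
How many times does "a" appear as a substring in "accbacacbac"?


Searching for "a" in "accbacacbac"
Scanning each position:
  Position 0: "a" => MATCH
  Position 1: "c" => no
  Position 2: "c" => no
  Position 3: "b" => no
  Position 4: "a" => MATCH
  Position 5: "c" => no
  Position 6: "a" => MATCH
  Position 7: "c" => no
  Position 8: "b" => no
  Position 9: "a" => MATCH
  Position 10: "c" => no
Total occurrences: 4

4


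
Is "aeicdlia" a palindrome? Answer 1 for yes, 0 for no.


Input: aeicdlia
Reversed: aildciea
  Compare pos 0 ('a') with pos 7 ('a'): match
  Compare pos 1 ('e') with pos 6 ('i'): MISMATCH
  Compare pos 2 ('i') with pos 5 ('l'): MISMATCH
  Compare pos 3 ('c') with pos 4 ('d'): MISMATCH
Result: not a palindrome

0


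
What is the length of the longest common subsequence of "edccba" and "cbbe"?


LCS of "edccba" and "cbbe"
DP table:
           c    b    b    e
      0    0    0    0    0
  e   0    0    0    0    1
  d   0    0    0    0    1
  c   0    1    1    1    1
  c   0    1    1    1    1
  b   0    1    2    2    2
  a   0    1    2    2    2
LCS length = dp[6][4] = 2

2


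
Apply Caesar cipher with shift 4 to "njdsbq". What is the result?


Caesar cipher: shift "njdsbq" by 4
  'n' (pos 13) + 4 = pos 17 = 'r'
  'j' (pos 9) + 4 = pos 13 = 'n'
  'd' (pos 3) + 4 = pos 7 = 'h'
  's' (pos 18) + 4 = pos 22 = 'w'
  'b' (pos 1) + 4 = pos 5 = 'f'
  'q' (pos 16) + 4 = pos 20 = 'u'
Result: rnhwfu

rnhwfu


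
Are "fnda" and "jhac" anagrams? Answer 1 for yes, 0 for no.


Strings: "fnda", "jhac"
Sorted first:  adfn
Sorted second: achj
Differ at position 1: 'd' vs 'c' => not anagrams

0


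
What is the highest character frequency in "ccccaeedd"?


Input: ccccaeedd
Character counts:
  'a': 1
  'c': 4
  'd': 2
  'e': 2
Maximum frequency: 4

4


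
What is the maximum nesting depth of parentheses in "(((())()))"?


Input: "(((())()))"
Tracking depth:
  Position 0 '(': depth becomes 1
  Position 1 '(': depth becomes 2
  Position 2 '(': depth becomes 3
  Position 3 '(': depth becomes 4
  Position 4 ')': depth becomes 3
  Position 5 ')': depth becomes 2
  Position 6 '(': depth becomes 3
  Position 7 ')': depth becomes 2
  Position 8 ')': depth becomes 1
  Position 9 ')': depth becomes 0
Maximum depth reached: 4

4


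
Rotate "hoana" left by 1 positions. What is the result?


Input: "hoana", rotate left by 1
First 1 characters: "h"
Remaining characters: "oana"
Concatenate remaining + first: "oana" + "h" = "oanah"

oanah


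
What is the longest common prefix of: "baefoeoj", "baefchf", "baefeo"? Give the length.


Words: baefoeoj, baefchf, baefeo
  Position 0: all 'b' => match
  Position 1: all 'a' => match
  Position 2: all 'e' => match
  Position 3: all 'f' => match
  Position 4: ('o', 'c', 'e') => mismatch, stop
LCP = "baef" (length 4)

4


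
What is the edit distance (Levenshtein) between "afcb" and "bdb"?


Computing edit distance: "afcb" -> "bdb"
DP table:
           b    d    b
      0    1    2    3
  a   1    1    2    3
  f   2    2    2    3
  c   3    3    3    3
  b   4    3    4    3
Edit distance = dp[4][3] = 3

3


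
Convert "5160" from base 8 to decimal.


Input: "5160" in base 8
Positional expansion:
  Digit '5' (value 5) x 8^3 = 2560
  Digit '1' (value 1) x 8^2 = 64
  Digit '6' (value 6) x 8^1 = 48
  Digit '0' (value 0) x 8^0 = 0
Sum = 2672

2672


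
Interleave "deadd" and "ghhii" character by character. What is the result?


Interleaving "deadd" and "ghhii":
  Position 0: 'd' from first, 'g' from second => "dg"
  Position 1: 'e' from first, 'h' from second => "eh"
  Position 2: 'a' from first, 'h' from second => "ah"
  Position 3: 'd' from first, 'i' from second => "di"
  Position 4: 'd' from first, 'i' from second => "di"
Result: dgehahdidi

dgehahdidi


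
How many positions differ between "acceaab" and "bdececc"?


Comparing "acceaab" and "bdececc" position by position:
  Position 0: 'a' vs 'b' => DIFFER
  Position 1: 'c' vs 'd' => DIFFER
  Position 2: 'c' vs 'e' => DIFFER
  Position 3: 'e' vs 'c' => DIFFER
  Position 4: 'a' vs 'e' => DIFFER
  Position 5: 'a' vs 'c' => DIFFER
  Position 6: 'b' vs 'c' => DIFFER
Positions that differ: 7

7


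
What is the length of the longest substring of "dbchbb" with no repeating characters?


Input: "dbchbb"
Sliding window (track last position of each char):
  Position 0 ('d'): window [0,0] length 1 -- new best
  Position 1 ('b'): window [0,1] length 2 -- new best
  Position 2 ('c'): window [0,2] length 3 -- new best
  Position 3 ('h'): window [0,3] length 4 -- new best
  Position 4 ('b'): repeat (last at 1), move window start to 2
  Position 4 ('b'): window [2,4] length 3
  Position 5 ('b'): repeat (last at 4), move window start to 5
  Position 5 ('b'): window [5,5] length 1
Longest substring with no repeats: "dbch" with length 4

4


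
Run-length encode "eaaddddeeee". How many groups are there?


Input: eaaddddeeee
Scanning for consecutive runs:
  Group 1: 'e' x 1 (positions 0-0)
  Group 2: 'a' x 2 (positions 1-2)
  Group 3: 'd' x 4 (positions 3-6)
  Group 4: 'e' x 4 (positions 7-10)
Total groups: 4

4


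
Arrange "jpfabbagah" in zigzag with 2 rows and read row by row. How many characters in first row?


Zigzag "jpfabbagah" into 2 rows:
Placing characters:
  'j' => row 0
  'p' => row 1
  'f' => row 0
  'a' => row 1
  'b' => row 0
  'b' => row 1
  'a' => row 0
  'g' => row 1
  'a' => row 0
  'h' => row 1
Rows:
  Row 0: "jfbaa"
  Row 1: "pabgh"
First row length: 5

5


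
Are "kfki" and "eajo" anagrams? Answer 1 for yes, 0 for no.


Strings: "kfki", "eajo"
Sorted first:  fikk
Sorted second: aejo
Differ at position 0: 'f' vs 'a' => not anagrams

0


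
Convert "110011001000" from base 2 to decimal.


Input: "110011001000" in base 2
Positional expansion:
  Digit '1' (value 1) x 2^11 = 2048
  Digit '1' (value 1) x 2^10 = 1024
  Digit '0' (value 0) x 2^9 = 0
  Digit '0' (value 0) x 2^8 = 0
  Digit '1' (value 1) x 2^7 = 128
  Digit '1' (value 1) x 2^6 = 64
  Digit '0' (value 0) x 2^5 = 0
  Digit '0' (value 0) x 2^4 = 0
  Digit '1' (value 1) x 2^3 = 8
  Digit '0' (value 0) x 2^2 = 0
  Digit '0' (value 0) x 2^1 = 0
  Digit '0' (value 0) x 2^0 = 0
Sum = 3272

3272


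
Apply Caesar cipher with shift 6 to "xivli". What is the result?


Caesar cipher: shift "xivli" by 6
  'x' (pos 23) + 6 = pos 3 = 'd'
  'i' (pos 8) + 6 = pos 14 = 'o'
  'v' (pos 21) + 6 = pos 1 = 'b'
  'l' (pos 11) + 6 = pos 17 = 'r'
  'i' (pos 8) + 6 = pos 14 = 'o'
Result: dobro

dobro


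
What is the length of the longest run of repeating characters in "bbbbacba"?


Input: "bbbbacba"
Scanning for longest run:
  Position 1 ('b'): continues run of 'b', length=2
  Position 2 ('b'): continues run of 'b', length=3
  Position 3 ('b'): continues run of 'b', length=4
  Position 4 ('a'): new char, reset run to 1
  Position 5 ('c'): new char, reset run to 1
  Position 6 ('b'): new char, reset run to 1
  Position 7 ('a'): new char, reset run to 1
Longest run: 'b' with length 4

4


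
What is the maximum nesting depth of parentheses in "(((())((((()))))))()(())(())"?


Input: "(((())((((()))))))()(())(())"
Tracking depth:
  Position 0 '(': depth becomes 1
  Position 1 '(': depth becomes 2
  Position 2 '(': depth becomes 3
  Position 3 '(': depth becomes 4
  Position 4 ')': depth becomes 3
  Position 5 ')': depth becomes 2
  Position 6 '(': depth becomes 3
  Position 7 '(': depth becomes 4
  Position 8 '(': depth becomes 5
  Position 9 '(': depth becomes 6
  Position 10 '(': depth becomes 7
  Position 11 ')': depth becomes 6
  Position 12 ')': depth becomes 5
  Position 13 ')': depth becomes 4
  Position 14 ')': depth becomes 3
  Position 15 ')': depth becomes 2
  Position 16 ')': depth becomes 1
  Position 17 ')': depth becomes 0
  Position 18 '(': depth becomes 1
  Position 19 ')': depth becomes 0
  Position 20 '(': depth becomes 1
  Position 21 '(': depth becomes 2
  Position 22 ')': depth becomes 1
  Position 23 ')': depth becomes 0
  Position 24 '(': depth becomes 1
  Position 25 '(': depth becomes 2
  Position 26 ')': depth becomes 1
  Position 27 ')': depth becomes 0
Maximum depth reached: 7

7


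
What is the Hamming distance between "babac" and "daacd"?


Comparing "babac" and "daacd" position by position:
  Position 0: 'b' vs 'd' => differ
  Position 1: 'a' vs 'a' => same
  Position 2: 'b' vs 'a' => differ
  Position 3: 'a' vs 'c' => differ
  Position 4: 'c' vs 'd' => differ
Total differences (Hamming distance): 4

4


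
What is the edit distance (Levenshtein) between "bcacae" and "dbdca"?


Computing edit distance: "bcacae" -> "dbdca"
DP table:
           d    b    d    c    a
      0    1    2    3    4    5
  b   1    1    1    2    3    4
  c   2    2    2    2    2    3
  a   3    3    3    3    3    2
  c   4    4    4    4    3    3
  a   5    5    5    5    4    3
  e   6    6    6    6    5    4
Edit distance = dp[6][5] = 4

4


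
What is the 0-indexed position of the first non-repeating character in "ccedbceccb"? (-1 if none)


Input: ccedbceccb
Character frequencies:
  'b': 2
  'c': 5
  'd': 1
  'e': 2
Scanning left to right for freq == 1:
  Position 0 ('c'): freq=5, skip
  Position 1 ('c'): freq=5, skip
  Position 2 ('e'): freq=2, skip
  Position 3 ('d'): unique! => answer = 3

3


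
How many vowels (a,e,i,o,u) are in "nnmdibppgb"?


Input: nnmdibppgb
Checking each character:
  'n' at position 0: consonant
  'n' at position 1: consonant
  'm' at position 2: consonant
  'd' at position 3: consonant
  'i' at position 4: vowel (running total: 1)
  'b' at position 5: consonant
  'p' at position 6: consonant
  'p' at position 7: consonant
  'g' at position 8: consonant
  'b' at position 9: consonant
Total vowels: 1

1


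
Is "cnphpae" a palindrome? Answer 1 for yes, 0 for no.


Input: cnphpae
Reversed: eaphpnc
  Compare pos 0 ('c') with pos 6 ('e'): MISMATCH
  Compare pos 1 ('n') with pos 5 ('a'): MISMATCH
  Compare pos 2 ('p') with pos 4 ('p'): match
Result: not a palindrome

0


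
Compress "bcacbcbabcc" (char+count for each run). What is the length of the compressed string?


Input: bcacbcbabcc
Runs:
  'b' x 1 => "b1"
  'c' x 1 => "c1"
  'a' x 1 => "a1"
  'c' x 1 => "c1"
  'b' x 1 => "b1"
  'c' x 1 => "c1"
  'b' x 1 => "b1"
  'a' x 1 => "a1"
  'b' x 1 => "b1"
  'c' x 2 => "c2"
Compressed: "b1c1a1c1b1c1b1a1b1c2"
Compressed length: 20

20


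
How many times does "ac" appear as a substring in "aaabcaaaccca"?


Searching for "ac" in "aaabcaaaccca"
Scanning each position:
  Position 0: "aa" => no
  Position 1: "aa" => no
  Position 2: "ab" => no
  Position 3: "bc" => no
  Position 4: "ca" => no
  Position 5: "aa" => no
  Position 6: "aa" => no
  Position 7: "ac" => MATCH
  Position 8: "cc" => no
  Position 9: "cc" => no
  Position 10: "ca" => no
Total occurrences: 1

1


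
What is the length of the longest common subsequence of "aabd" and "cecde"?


LCS of "aabd" and "cecde"
DP table:
           c    e    c    d    e
      0    0    0    0    0    0
  a   0    0    0    0    0    0
  a   0    0    0    0    0    0
  b   0    0    0    0    0    0
  d   0    0    0    0    1    1
LCS length = dp[4][5] = 1

1


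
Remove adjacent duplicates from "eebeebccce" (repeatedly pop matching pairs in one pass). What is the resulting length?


Input: eebeebccce
Stack-based adjacent duplicate removal:
  Read 'e': push. Stack: e
  Read 'e': matches stack top 'e' => pop. Stack: (empty)
  Read 'b': push. Stack: b
  Read 'e': push. Stack: be
  Read 'e': matches stack top 'e' => pop. Stack: b
  Read 'b': matches stack top 'b' => pop. Stack: (empty)
  Read 'c': push. Stack: c
  Read 'c': matches stack top 'c' => pop. Stack: (empty)
  Read 'c': push. Stack: c
  Read 'e': push. Stack: ce
Final stack: "ce" (length 2)

2


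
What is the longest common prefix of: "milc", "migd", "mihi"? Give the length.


Words: milc, migd, mihi
  Position 0: all 'm' => match
  Position 1: all 'i' => match
  Position 2: ('l', 'g', 'h') => mismatch, stop
LCP = "mi" (length 2)

2


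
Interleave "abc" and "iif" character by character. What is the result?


Interleaving "abc" and "iif":
  Position 0: 'a' from first, 'i' from second => "ai"
  Position 1: 'b' from first, 'i' from second => "bi"
  Position 2: 'c' from first, 'f' from second => "cf"
Result: aibicf

aibicf


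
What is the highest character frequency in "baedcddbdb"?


Input: baedcddbdb
Character counts:
  'a': 1
  'b': 3
  'c': 1
  'd': 4
  'e': 1
Maximum frequency: 4

4


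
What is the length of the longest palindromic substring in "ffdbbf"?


Input: "ffdbbf"
Checking substrings for palindromes:
  [0:2] "ff" (len 2) => palindrome
  [3:5] "bb" (len 2) => palindrome
Longest palindromic substring: "ff" with length 2

2


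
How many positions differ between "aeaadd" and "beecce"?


Comparing "aeaadd" and "beecce" position by position:
  Position 0: 'a' vs 'b' => DIFFER
  Position 1: 'e' vs 'e' => same
  Position 2: 'a' vs 'e' => DIFFER
  Position 3: 'a' vs 'c' => DIFFER
  Position 4: 'd' vs 'c' => DIFFER
  Position 5: 'd' vs 'e' => DIFFER
Positions that differ: 5

5


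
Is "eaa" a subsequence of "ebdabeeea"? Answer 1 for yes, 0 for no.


Check if "eaa" is a subsequence of "ebdabeeea"
Greedy scan:
  Position 0 ('e'): matches sub[0] = 'e'
  Position 1 ('b'): no match needed
  Position 2 ('d'): no match needed
  Position 3 ('a'): matches sub[1] = 'a'
  Position 4 ('b'): no match needed
  Position 5 ('e'): no match needed
  Position 6 ('e'): no match needed
  Position 7 ('e'): no match needed
  Position 8 ('a'): matches sub[2] = 'a'
All 3 characters matched => is a subsequence

1


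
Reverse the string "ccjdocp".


Input: ccjdocp
Reading characters right to left:
  Position 6: 'p'
  Position 5: 'c'
  Position 4: 'o'
  Position 3: 'd'
  Position 2: 'j'
  Position 1: 'c'
  Position 0: 'c'
Reversed: pcodjcc

pcodjcc


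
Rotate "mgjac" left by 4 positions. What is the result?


Input: "mgjac", rotate left by 4
First 4 characters: "mgja"
Remaining characters: "c"
Concatenate remaining + first: "c" + "mgja" = "cmgja"

cmgja


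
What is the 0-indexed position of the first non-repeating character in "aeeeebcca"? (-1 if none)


Input: aeeeebcca
Character frequencies:
  'a': 2
  'b': 1
  'c': 2
  'e': 4
Scanning left to right for freq == 1:
  Position 0 ('a'): freq=2, skip
  Position 1 ('e'): freq=4, skip
  Position 2 ('e'): freq=4, skip
  Position 3 ('e'): freq=4, skip
  Position 4 ('e'): freq=4, skip
  Position 5 ('b'): unique! => answer = 5

5


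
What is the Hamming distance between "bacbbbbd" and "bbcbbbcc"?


Comparing "bacbbbbd" and "bbcbbbcc" position by position:
  Position 0: 'b' vs 'b' => same
  Position 1: 'a' vs 'b' => differ
  Position 2: 'c' vs 'c' => same
  Position 3: 'b' vs 'b' => same
  Position 4: 'b' vs 'b' => same
  Position 5: 'b' vs 'b' => same
  Position 6: 'b' vs 'c' => differ
  Position 7: 'd' vs 'c' => differ
Total differences (Hamming distance): 3

3


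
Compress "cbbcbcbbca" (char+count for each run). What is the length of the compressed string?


Input: cbbcbcbbca
Runs:
  'c' x 1 => "c1"
  'b' x 2 => "b2"
  'c' x 1 => "c1"
  'b' x 1 => "b1"
  'c' x 1 => "c1"
  'b' x 2 => "b2"
  'c' x 1 => "c1"
  'a' x 1 => "a1"
Compressed: "c1b2c1b1c1b2c1a1"
Compressed length: 16

16


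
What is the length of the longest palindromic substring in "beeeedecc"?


Input: "beeeedecc"
Checking substrings for palindromes:
  [1:5] "eeee" (len 4) => palindrome
  [1:4] "eee" (len 3) => palindrome
  [2:5] "eee" (len 3) => palindrome
  [4:7] "ede" (len 3) => palindrome
  [1:3] "ee" (len 2) => palindrome
  [2:4] "ee" (len 2) => palindrome
Longest palindromic substring: "eeee" with length 4

4


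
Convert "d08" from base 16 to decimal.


Input: "d08" in base 16
Positional expansion:
  Digit 'd' (value 13) x 16^2 = 3328
  Digit '0' (value 0) x 16^1 = 0
  Digit '8' (value 8) x 16^0 = 8
Sum = 3336

3336


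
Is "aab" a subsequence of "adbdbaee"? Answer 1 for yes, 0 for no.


Check if "aab" is a subsequence of "adbdbaee"
Greedy scan:
  Position 0 ('a'): matches sub[0] = 'a'
  Position 1 ('d'): no match needed
  Position 2 ('b'): no match needed
  Position 3 ('d'): no match needed
  Position 4 ('b'): no match needed
  Position 5 ('a'): matches sub[1] = 'a'
  Position 6 ('e'): no match needed
  Position 7 ('e'): no match needed
Only matched 2/3 characters => not a subsequence

0


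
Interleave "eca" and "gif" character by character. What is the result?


Interleaving "eca" and "gif":
  Position 0: 'e' from first, 'g' from second => "eg"
  Position 1: 'c' from first, 'i' from second => "ci"
  Position 2: 'a' from first, 'f' from second => "af"
Result: egciaf

egciaf


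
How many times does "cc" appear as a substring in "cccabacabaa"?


Searching for "cc" in "cccabacabaa"
Scanning each position:
  Position 0: "cc" => MATCH
  Position 1: "cc" => MATCH
  Position 2: "ca" => no
  Position 3: "ab" => no
  Position 4: "ba" => no
  Position 5: "ac" => no
  Position 6: "ca" => no
  Position 7: "ab" => no
  Position 8: "ba" => no
  Position 9: "aa" => no
Total occurrences: 2

2


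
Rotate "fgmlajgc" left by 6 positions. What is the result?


Input: "fgmlajgc", rotate left by 6
First 6 characters: "fgmlaj"
Remaining characters: "gc"
Concatenate remaining + first: "gc" + "fgmlaj" = "gcfgmlaj"

gcfgmlaj


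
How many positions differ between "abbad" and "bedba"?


Comparing "abbad" and "bedba" position by position:
  Position 0: 'a' vs 'b' => DIFFER
  Position 1: 'b' vs 'e' => DIFFER
  Position 2: 'b' vs 'd' => DIFFER
  Position 3: 'a' vs 'b' => DIFFER
  Position 4: 'd' vs 'a' => DIFFER
Positions that differ: 5

5


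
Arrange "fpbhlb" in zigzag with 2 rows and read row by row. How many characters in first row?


Zigzag "fpbhlb" into 2 rows:
Placing characters:
  'f' => row 0
  'p' => row 1
  'b' => row 0
  'h' => row 1
  'l' => row 0
  'b' => row 1
Rows:
  Row 0: "fbl"
  Row 1: "phb"
First row length: 3

3


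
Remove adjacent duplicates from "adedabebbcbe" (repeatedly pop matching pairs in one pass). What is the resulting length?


Input: adedabebbcbe
Stack-based adjacent duplicate removal:
  Read 'a': push. Stack: a
  Read 'd': push. Stack: ad
  Read 'e': push. Stack: ade
  Read 'd': push. Stack: aded
  Read 'a': push. Stack: adeda
  Read 'b': push. Stack: adedab
  Read 'e': push. Stack: adedabe
  Read 'b': push. Stack: adedabeb
  Read 'b': matches stack top 'b' => pop. Stack: adedabe
  Read 'c': push. Stack: adedabec
  Read 'b': push. Stack: adedabecb
  Read 'e': push. Stack: adedabecbe
Final stack: "adedabecbe" (length 10)

10


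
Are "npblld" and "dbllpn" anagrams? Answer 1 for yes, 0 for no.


Strings: "npblld", "dbllpn"
Sorted first:  bdllnp
Sorted second: bdllnp
Sorted forms match => anagrams

1


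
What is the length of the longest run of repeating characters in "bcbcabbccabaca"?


Input: "bcbcabbccabaca"
Scanning for longest run:
  Position 1 ('c'): new char, reset run to 1
  Position 2 ('b'): new char, reset run to 1
  Position 3 ('c'): new char, reset run to 1
  Position 4 ('a'): new char, reset run to 1
  Position 5 ('b'): new char, reset run to 1
  Position 6 ('b'): continues run of 'b', length=2
  Position 7 ('c'): new char, reset run to 1
  Position 8 ('c'): continues run of 'c', length=2
  Position 9 ('a'): new char, reset run to 1
  Position 10 ('b'): new char, reset run to 1
  Position 11 ('a'): new char, reset run to 1
  Position 12 ('c'): new char, reset run to 1
  Position 13 ('a'): new char, reset run to 1
Longest run: 'b' with length 2

2


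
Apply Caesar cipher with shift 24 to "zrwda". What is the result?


Caesar cipher: shift "zrwda" by 24
  'z' (pos 25) + 24 = pos 23 = 'x'
  'r' (pos 17) + 24 = pos 15 = 'p'
  'w' (pos 22) + 24 = pos 20 = 'u'
  'd' (pos 3) + 24 = pos 1 = 'b'
  'a' (pos 0) + 24 = pos 24 = 'y'
Result: xpuby

xpuby


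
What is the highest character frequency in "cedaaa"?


Input: cedaaa
Character counts:
  'a': 3
  'c': 1
  'd': 1
  'e': 1
Maximum frequency: 3

3


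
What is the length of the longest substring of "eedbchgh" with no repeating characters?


Input: "eedbchgh"
Sliding window (track last position of each char):
  Position 0 ('e'): window [0,0] length 1 -- new best
  Position 1 ('e'): repeat (last at 0), move window start to 1
  Position 1 ('e'): window [1,1] length 1
  Position 2 ('d'): window [1,2] length 2 -- new best
  Position 3 ('b'): window [1,3] length 3 -- new best
  Position 4 ('c'): window [1,4] length 4 -- new best
  Position 5 ('h'): window [1,5] length 5 -- new best
  Position 6 ('g'): window [1,6] length 6 -- new best
  Position 7 ('h'): repeat (last at 5), move window start to 6
  Position 7 ('h'): window [6,7] length 2
Longest substring with no repeats: "edbchg" with length 6

6


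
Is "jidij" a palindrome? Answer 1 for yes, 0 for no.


Input: jidij
Reversed: jidij
  Compare pos 0 ('j') with pos 4 ('j'): match
  Compare pos 1 ('i') with pos 3 ('i'): match
Result: palindrome

1


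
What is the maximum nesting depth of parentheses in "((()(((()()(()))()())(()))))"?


Input: "((()(((()()(()))()())(()))))"
Tracking depth:
  Position 0 '(': depth becomes 1
  Position 1 '(': depth becomes 2
  Position 2 '(': depth becomes 3
  Position 3 ')': depth becomes 2
  Position 4 '(': depth becomes 3
  Position 5 '(': depth becomes 4
  Position 6 '(': depth becomes 5
  Position 7 '(': depth becomes 6
  Position 8 ')': depth becomes 5
  Position 9 '(': depth becomes 6
  Position 10 ')': depth becomes 5
  Position 11 '(': depth becomes 6
  Position 12 '(': depth becomes 7
  Position 13 ')': depth becomes 6
  Position 14 ')': depth becomes 5
  Position 15 ')': depth becomes 4
  Position 16 '(': depth becomes 5
  Position 17 ')': depth becomes 4
  Position 18 '(': depth becomes 5
  Position 19 ')': depth becomes 4
  Position 20 ')': depth becomes 3
  Position 21 '(': depth becomes 4
  Position 22 '(': depth becomes 5
  Position 23 ')': depth becomes 4
  Position 24 ')': depth becomes 3
  Position 25 ')': depth becomes 2
  Position 26 ')': depth becomes 1
  Position 27 ')': depth becomes 0
Maximum depth reached: 7

7


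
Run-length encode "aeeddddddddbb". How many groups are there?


Input: aeeddddddddbb
Scanning for consecutive runs:
  Group 1: 'a' x 1 (positions 0-0)
  Group 2: 'e' x 2 (positions 1-2)
  Group 3: 'd' x 8 (positions 3-10)
  Group 4: 'b' x 2 (positions 11-12)
Total groups: 4

4


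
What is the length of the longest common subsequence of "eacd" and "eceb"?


LCS of "eacd" and "eceb"
DP table:
           e    c    e    b
      0    0    0    0    0
  e   0    1    1    1    1
  a   0    1    1    1    1
  c   0    1    2    2    2
  d   0    1    2    2    2
LCS length = dp[4][4] = 2

2


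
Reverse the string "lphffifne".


Input: lphffifne
Reading characters right to left:
  Position 8: 'e'
  Position 7: 'n'
  Position 6: 'f'
  Position 5: 'i'
  Position 4: 'f'
  Position 3: 'f'
  Position 2: 'h'
  Position 1: 'p'
  Position 0: 'l'
Reversed: enfiffhpl

enfiffhpl


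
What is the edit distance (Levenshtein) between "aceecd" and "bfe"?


Computing edit distance: "aceecd" -> "bfe"
DP table:
           b    f    e
      0    1    2    3
  a   1    1    2    3
  c   2    2    2    3
  e   3    3    3    2
  e   4    4    4    3
  c   5    5    5    4
  d   6    6    6    5
Edit distance = dp[6][3] = 5

5


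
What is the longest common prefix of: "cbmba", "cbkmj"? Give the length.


Words: cbmba, cbkmj
  Position 0: all 'c' => match
  Position 1: all 'b' => match
  Position 2: ('m', 'k') => mismatch, stop
LCP = "cb" (length 2)

2


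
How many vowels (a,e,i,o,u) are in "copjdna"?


Input: copjdna
Checking each character:
  'c' at position 0: consonant
  'o' at position 1: vowel (running total: 1)
  'p' at position 2: consonant
  'j' at position 3: consonant
  'd' at position 4: consonant
  'n' at position 5: consonant
  'a' at position 6: vowel (running total: 2)
Total vowels: 2

2


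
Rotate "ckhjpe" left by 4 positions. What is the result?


Input: "ckhjpe", rotate left by 4
First 4 characters: "ckhj"
Remaining characters: "pe"
Concatenate remaining + first: "pe" + "ckhj" = "peckhj"

peckhj


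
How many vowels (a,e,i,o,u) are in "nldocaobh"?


Input: nldocaobh
Checking each character:
  'n' at position 0: consonant
  'l' at position 1: consonant
  'd' at position 2: consonant
  'o' at position 3: vowel (running total: 1)
  'c' at position 4: consonant
  'a' at position 5: vowel (running total: 2)
  'o' at position 6: vowel (running total: 3)
  'b' at position 7: consonant
  'h' at position 8: consonant
Total vowels: 3

3


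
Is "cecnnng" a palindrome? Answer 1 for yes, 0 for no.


Input: cecnnng
Reversed: gnnncec
  Compare pos 0 ('c') with pos 6 ('g'): MISMATCH
  Compare pos 1 ('e') with pos 5 ('n'): MISMATCH
  Compare pos 2 ('c') with pos 4 ('n'): MISMATCH
Result: not a palindrome

0


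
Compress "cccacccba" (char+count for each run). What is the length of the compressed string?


Input: cccacccba
Runs:
  'c' x 3 => "c3"
  'a' x 1 => "a1"
  'c' x 3 => "c3"
  'b' x 1 => "b1"
  'a' x 1 => "a1"
Compressed: "c3a1c3b1a1"
Compressed length: 10

10


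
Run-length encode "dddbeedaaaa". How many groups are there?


Input: dddbeedaaaa
Scanning for consecutive runs:
  Group 1: 'd' x 3 (positions 0-2)
  Group 2: 'b' x 1 (positions 3-3)
  Group 3: 'e' x 2 (positions 4-5)
  Group 4: 'd' x 1 (positions 6-6)
  Group 5: 'a' x 4 (positions 7-10)
Total groups: 5

5


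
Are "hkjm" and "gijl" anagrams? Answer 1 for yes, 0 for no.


Strings: "hkjm", "gijl"
Sorted first:  hjkm
Sorted second: gijl
Differ at position 0: 'h' vs 'g' => not anagrams

0


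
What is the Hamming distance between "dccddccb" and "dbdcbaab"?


Comparing "dccddccb" and "dbdcbaab" position by position:
  Position 0: 'd' vs 'd' => same
  Position 1: 'c' vs 'b' => differ
  Position 2: 'c' vs 'd' => differ
  Position 3: 'd' vs 'c' => differ
  Position 4: 'd' vs 'b' => differ
  Position 5: 'c' vs 'a' => differ
  Position 6: 'c' vs 'a' => differ
  Position 7: 'b' vs 'b' => same
Total differences (Hamming distance): 6

6


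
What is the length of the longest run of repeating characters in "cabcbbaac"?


Input: "cabcbbaac"
Scanning for longest run:
  Position 1 ('a'): new char, reset run to 1
  Position 2 ('b'): new char, reset run to 1
  Position 3 ('c'): new char, reset run to 1
  Position 4 ('b'): new char, reset run to 1
  Position 5 ('b'): continues run of 'b', length=2
  Position 6 ('a'): new char, reset run to 1
  Position 7 ('a'): continues run of 'a', length=2
  Position 8 ('c'): new char, reset run to 1
Longest run: 'b' with length 2

2
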